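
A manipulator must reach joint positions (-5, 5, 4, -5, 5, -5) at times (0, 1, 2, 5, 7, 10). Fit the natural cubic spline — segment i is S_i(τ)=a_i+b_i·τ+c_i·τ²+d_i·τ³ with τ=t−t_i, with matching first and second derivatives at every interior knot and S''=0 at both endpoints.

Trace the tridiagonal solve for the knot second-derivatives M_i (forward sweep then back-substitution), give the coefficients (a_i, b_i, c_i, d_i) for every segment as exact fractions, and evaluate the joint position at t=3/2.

  seg 0: a=-5 b=38/3 c=0 d=-8/3
  seg 1: a=5 b=14/3 c=-8 d=7/3
  seg 2: a=4 b=-13/3 c=-1 d=13/27
  seg 3: a=-5 b=8/3 c=10/3 d=-13/12
  seg 4: a=5 b=3 c=-19/6 d=19/54
S(3/2) = 45/8

Δ: Δ0=10, Δ1=-1, Δ2=-3, Δ3=5, Δ4=-10/3
row 1: diag=4, rhs=-66; c'=1/4, d'=-33/2
row 2: denom=8−1·1/4=31/4; d'=(-12−1·-33/2)/(31/4)=18/31
row 3: denom=10−3·12/31=274/31; d'=(48−3·18/31)/(274/31)=717/137
row 4: denom=10−2·31/137=1308/137; d'=(-50−2·717/137)/(1308/137)=-19/3
back: M4=-19/3
back: M3=717/137−31/137·-19/3=20/3
back: M2=18/31−12/31·20/3=-2
back: M1=-33/2−1/4·-2=-16
M: M0=0, M1=-16, M2=-2, M3=20/3, M4=-19/3, M5=0
seg 0: a=-5, c=M0/2=0, d=(M1−M0)/(6·1)=-8/3, b=Δ0−h0·(2M0+M1)/6=38/3
seg 1: a=5, c=M1/2=-8, d=(M2−M1)/(6·1)=7/3, b=Δ1−h1·(2M1+M2)/6=14/3
seg 2: a=4, c=M2/2=-1, d=(M3−M2)/(6·3)=13/27, b=Δ2−h2·(2M2+M3)/6=-13/3
seg 3: a=-5, c=M3/2=10/3, d=(M4−M3)/(6·2)=-13/12, b=Δ3−h3·(2M3+M4)/6=8/3
seg 4: a=5, c=M4/2=-19/6, d=(M5−M4)/(6·3)=19/54, b=Δ4−h4·(2M4+M5)/6=3
t_q=3/2 → seg 1, τ=1/2; S=5+14/3·τ+-8·τ²+7/3·τ³=45/8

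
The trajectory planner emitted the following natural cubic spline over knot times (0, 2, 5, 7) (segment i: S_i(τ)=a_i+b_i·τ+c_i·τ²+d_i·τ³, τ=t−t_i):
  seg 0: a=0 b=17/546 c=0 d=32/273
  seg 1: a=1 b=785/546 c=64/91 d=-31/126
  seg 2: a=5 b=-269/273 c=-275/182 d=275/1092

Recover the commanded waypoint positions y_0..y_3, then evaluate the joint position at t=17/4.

y_0 = S_0(0) = a_0 = 0
y_1 = S_1(0) = a_1 = 1
y_2 = S_2(0) = a_2 = 5
y_3 = S_2(2) = -1
t_q=17/4 is in segment 1 (τ=9/4); S_1(τ)=58157/11648

y_0=0 y_1=1 y_2=5 y_3=-1
S(17/4) = 58157/11648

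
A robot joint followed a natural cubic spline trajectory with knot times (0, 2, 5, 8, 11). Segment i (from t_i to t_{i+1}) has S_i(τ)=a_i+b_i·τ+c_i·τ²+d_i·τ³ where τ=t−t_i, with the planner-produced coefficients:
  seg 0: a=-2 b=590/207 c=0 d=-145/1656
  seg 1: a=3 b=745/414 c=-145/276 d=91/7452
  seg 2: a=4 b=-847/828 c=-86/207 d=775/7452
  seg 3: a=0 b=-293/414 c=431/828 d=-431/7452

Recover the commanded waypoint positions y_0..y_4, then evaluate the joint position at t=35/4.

y_0=-2 y_1=3 y_2=4 y_3=0 y_4=1
S(35/4) = -1545/5888

y_0 = S_0(0) = a_0 = -2
y_1 = S_1(0) = a_1 = 3
y_2 = S_2(0) = a_2 = 4
y_3 = S_3(0) = a_3 = 0
y_4 = S_3(3) = 1
t_q=35/4 is in segment 3 (τ=3/4); S_3(τ)=-1545/5888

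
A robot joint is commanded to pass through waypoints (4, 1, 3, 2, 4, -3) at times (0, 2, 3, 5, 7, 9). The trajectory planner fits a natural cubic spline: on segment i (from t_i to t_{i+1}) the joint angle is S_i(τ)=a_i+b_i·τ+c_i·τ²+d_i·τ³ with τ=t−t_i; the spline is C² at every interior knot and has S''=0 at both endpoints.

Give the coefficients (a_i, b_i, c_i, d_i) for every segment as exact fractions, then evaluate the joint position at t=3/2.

Δ: Δ0=-3/2, Δ1=2, Δ2=-1/2, Δ3=1, Δ4=-7/2
row 1: diag=6, rhs=21; c'=1/6, d'=7/2
row 2: denom=6−1·1/6=35/6; d'=(-15−1·7/2)/(35/6)=-111/35
row 3: denom=8−2·12/35=256/35; d'=(9−2·-111/35)/(256/35)=537/256
row 4: denom=8−2·35/128=477/64; d'=(-27−2·537/256)/(477/64)=-1331/318
back: M4=-1331/318
back: M3=537/256−35/128·-1331/318=1031/318
back: M2=-111/35−12/35·1031/318=-227/53
back: M1=7/2−1/6·-227/53=670/159
M: M0=0, M1=670/159, M2=-227/53, M3=1031/318, M4=-1331/318, M5=0
seg 0: a=4, c=M0/2=0, d=(M1−M0)/(6·2)=335/954, b=Δ0−h0·(2M0+M1)/6=-2771/954
seg 1: a=1, c=M1/2=335/159, d=(M2−M1)/(6·1)=-1351/954, b=Δ1−h1·(2M1+M2)/6=1249/954
seg 2: a=3, c=M2/2=-227/106, d=(M3−M2)/(6·2)=2393/3816, b=Δ2−h2·(2M2+M3)/6=608/477
seg 3: a=2, c=M3/2=1031/636, d=(M4−M3)/(6·2)=-1181/1908, b=Δ3−h3·(2M3+M4)/6=223/954
seg 4: a=4, c=M4/2=-1331/636, d=(M5−M4)/(6·2)=1331/3816, b=Δ4−h4·(2M4+M5)/6=-677/954
t_q=3/2 → seg 0, τ=3/2; S=4+-2771/954·τ+0·τ²+335/954·τ³=2107/2544

  seg 0: a=4 b=-2771/954 c=0 d=335/954
  seg 1: a=1 b=1249/954 c=335/159 d=-1351/954
  seg 2: a=3 b=608/477 c=-227/106 d=2393/3816
  seg 3: a=2 b=223/954 c=1031/636 d=-1181/1908
  seg 4: a=4 b=-677/954 c=-1331/636 d=1331/3816
S(3/2) = 2107/2544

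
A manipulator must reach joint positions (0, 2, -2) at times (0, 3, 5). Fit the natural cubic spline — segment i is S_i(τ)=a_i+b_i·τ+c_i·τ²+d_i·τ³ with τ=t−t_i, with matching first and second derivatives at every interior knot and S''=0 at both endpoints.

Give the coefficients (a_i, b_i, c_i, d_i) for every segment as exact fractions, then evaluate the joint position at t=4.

  seg 0: a=0 b=22/15 c=0 d=-4/45
  seg 1: a=2 b=-14/15 c=-4/5 d=2/15
S(4) = 2/5

Δ: Δ0=2/3, Δ1=-2
row 1: diag=10, rhs=-16; c'=1/5, d'=-8/5
back: M1=-8/5
M: M0=0, M1=-8/5, M2=0
seg 0: a=0, c=M0/2=0, d=(M1−M0)/(6·3)=-4/45, b=Δ0−h0·(2M0+M1)/6=22/15
seg 1: a=2, c=M1/2=-4/5, d=(M2−M1)/(6·2)=2/15, b=Δ1−h1·(2M1+M2)/6=-14/15
t_q=4 → seg 1, τ=1; S=2+-14/15·τ+-4/5·τ²+2/15·τ³=2/5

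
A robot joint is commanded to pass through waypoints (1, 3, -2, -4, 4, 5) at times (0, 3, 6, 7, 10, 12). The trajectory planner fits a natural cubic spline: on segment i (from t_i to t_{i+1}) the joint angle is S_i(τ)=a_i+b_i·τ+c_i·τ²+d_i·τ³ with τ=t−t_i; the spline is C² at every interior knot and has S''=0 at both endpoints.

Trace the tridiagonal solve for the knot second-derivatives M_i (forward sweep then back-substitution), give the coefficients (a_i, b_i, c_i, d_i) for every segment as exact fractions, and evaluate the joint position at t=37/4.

Δ: Δ0=2/3, Δ1=-5/3, Δ2=-2, Δ3=8/3, Δ4=1/2
row 1: diag=12, rhs=-14; c'=1/4, d'=-7/6
row 2: denom=8−3·1/4=29/4; d'=(-2−3·-7/6)/(29/4)=6/29
row 3: denom=8−1·4/29=228/29; d'=(28−1·6/29)/(228/29)=403/114
row 4: denom=10−3·29/76=673/76; d'=(-13−3·403/114)/(673/76)=-1794/673
back: M4=-1794/673
back: M3=403/114−29/76·-1794/673=9191/2019
back: M2=6/29−4/29·9191/2019=-850/2019
back: M1=-7/6−1/4·-850/2019=-2143/2019
M: M0=0, M1=-2143/2019, M2=-850/2019, M3=9191/2019, M4=-1794/673, M5=0
seg 0: a=1, c=M0/2=0, d=(M1−M0)/(6·3)=-2143/36342, b=Δ0−h0·(2M0+M1)/6=4835/4038
seg 1: a=3, c=M1/2=-2143/4038, d=(M2−M1)/(6·3)=431/12114, b=Δ1−h1·(2M1+M2)/6=-797/2019
seg 2: a=-2, c=M2/2=-425/2019, d=(M3−M2)/(6·1)=3347/4038, b=Δ2−h2·(2M2+M3)/6=-10573/4038
seg 3: a=-4, c=M3/2=9191/4038, d=(M4−M3)/(6·3)=-14573/36342, b=Δ3−h3·(2M3+M4)/6=-372/673
seg 4: a=4, c=M4/2=-897/673, d=(M5−M4)/(6·2)=299/1346, b=Δ4−h4·(2M4+M5)/6=3065/1346
t_q=37/4 → seg 3, τ=9/4; S=-4+-372/673·τ+9191/4038·τ²+-14573/36342·τ³=147445/86144

  seg 0: a=1 b=4835/4038 c=0 d=-2143/36342
  seg 1: a=3 b=-797/2019 c=-2143/4038 d=431/12114
  seg 2: a=-2 b=-10573/4038 c=-425/2019 d=3347/4038
  seg 3: a=-4 b=-372/673 c=9191/4038 d=-14573/36342
  seg 4: a=4 b=3065/1346 c=-897/673 d=299/1346
S(37/4) = 147445/86144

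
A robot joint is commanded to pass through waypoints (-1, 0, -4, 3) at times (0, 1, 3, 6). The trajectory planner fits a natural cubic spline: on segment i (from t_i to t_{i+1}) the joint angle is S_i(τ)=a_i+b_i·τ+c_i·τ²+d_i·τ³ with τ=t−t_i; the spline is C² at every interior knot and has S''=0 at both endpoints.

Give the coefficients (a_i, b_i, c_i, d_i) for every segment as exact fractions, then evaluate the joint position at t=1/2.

Δ: Δ0=1, Δ1=-2, Δ2=7/3
row 1: diag=6, rhs=-18; c'=1/3, d'=-3
row 2: denom=10−2·1/3=28/3; d'=(26−2·-3)/(28/3)=24/7
back: M2=24/7
back: M1=-3−1/3·24/7=-29/7
M: M0=0, M1=-29/7, M2=24/7, M3=0
seg 0: a=-1, c=M0/2=0, d=(M1−M0)/(6·1)=-29/42, b=Δ0−h0·(2M0+M1)/6=71/42
seg 1: a=0, c=M1/2=-29/14, d=(M2−M1)/(6·2)=53/84, b=Δ1−h1·(2M1+M2)/6=-8/21
seg 2: a=-4, c=M2/2=12/7, d=(M3−M2)/(6·3)=-4/21, b=Δ2−h2·(2M2+M3)/6=-23/21
t_q=1/2 → seg 0, τ=1/2; S=-1+71/42·τ+0·τ²+-29/42·τ³=-27/112

  seg 0: a=-1 b=71/42 c=0 d=-29/42
  seg 1: a=0 b=-8/21 c=-29/14 d=53/84
  seg 2: a=-4 b=-23/21 c=12/7 d=-4/21
S(1/2) = -27/112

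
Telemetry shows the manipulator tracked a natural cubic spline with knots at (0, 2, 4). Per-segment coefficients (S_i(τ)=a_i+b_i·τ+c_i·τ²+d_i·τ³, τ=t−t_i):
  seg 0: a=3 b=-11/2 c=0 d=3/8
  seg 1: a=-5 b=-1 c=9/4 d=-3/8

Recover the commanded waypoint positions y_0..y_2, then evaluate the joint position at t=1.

y_0=3 y_1=-5 y_2=-1
S(1) = -17/8

y_0 = S_0(0) = a_0 = 3
y_1 = S_1(0) = a_1 = -5
y_2 = S_1(2) = -1
t_q=1 is in segment 0 (τ=1); S_0(τ)=-17/8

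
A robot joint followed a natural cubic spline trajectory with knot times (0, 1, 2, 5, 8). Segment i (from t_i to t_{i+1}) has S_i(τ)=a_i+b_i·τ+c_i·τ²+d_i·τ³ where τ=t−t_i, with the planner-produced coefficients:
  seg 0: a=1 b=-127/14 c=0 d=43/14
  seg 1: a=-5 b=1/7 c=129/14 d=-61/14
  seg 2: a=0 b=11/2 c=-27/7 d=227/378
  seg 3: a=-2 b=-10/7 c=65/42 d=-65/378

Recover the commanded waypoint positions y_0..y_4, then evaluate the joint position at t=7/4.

y_0=1 y_1=-5 y_2=0 y_3=-2 y_4=3
S(7/4) = -1387/896

y_0 = S_0(0) = a_0 = 1
y_1 = S_1(0) = a_1 = -5
y_2 = S_2(0) = a_2 = 0
y_3 = S_3(0) = a_3 = -2
y_4 = S_3(3) = 3
t_q=7/4 is in segment 1 (τ=3/4); S_1(τ)=-1387/896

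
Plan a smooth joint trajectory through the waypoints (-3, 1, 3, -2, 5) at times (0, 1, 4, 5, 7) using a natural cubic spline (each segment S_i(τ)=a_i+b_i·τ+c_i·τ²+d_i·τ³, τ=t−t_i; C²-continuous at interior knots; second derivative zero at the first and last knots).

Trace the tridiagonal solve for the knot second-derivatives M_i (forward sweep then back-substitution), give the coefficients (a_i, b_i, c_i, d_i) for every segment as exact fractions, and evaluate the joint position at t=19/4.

  seg 0: a=-3 b=1129/276 c=0 d=-25/276
  seg 1: a=1 b=527/138 c=-25/92 d=-215/828
  seg 2: a=3 b=-1331/276 c=-60/23 d=671/276
  seg 3: a=-2 b=-379/138 c=431/92 d=-431/552
S(19/4) = -271/256

Δ: Δ0=4, Δ1=2/3, Δ2=-5, Δ3=7/2
row 1: diag=8, rhs=-20; c'=3/8, d'=-5/2
row 2: denom=8−3·3/8=55/8; d'=(-34−3·-5/2)/(55/8)=-212/55
row 3: denom=6−1·8/55=322/55; d'=(51−1·-212/55)/(322/55)=431/46
back: M3=431/46
back: M2=-212/55−8/55·431/46=-120/23
back: M1=-5/2−3/8·-120/23=-25/46
M: M0=0, M1=-25/46, M2=-120/23, M3=431/46, M4=0
seg 0: a=-3, c=M0/2=0, d=(M1−M0)/(6·1)=-25/276, b=Δ0−h0·(2M0+M1)/6=1129/276
seg 1: a=1, c=M1/2=-25/92, d=(M2−M1)/(6·3)=-215/828, b=Δ1−h1·(2M1+M2)/6=527/138
seg 2: a=3, c=M2/2=-60/23, d=(M3−M2)/(6·1)=671/276, b=Δ2−h2·(2M2+M3)/6=-1331/276
seg 3: a=-2, c=M3/2=431/92, d=(M4−M3)/(6·2)=-431/552, b=Δ3−h3·(2M3+M4)/6=-379/138
t_q=19/4 → seg 2, τ=3/4; S=3+-1331/276·τ+-60/23·τ²+671/276·τ³=-271/256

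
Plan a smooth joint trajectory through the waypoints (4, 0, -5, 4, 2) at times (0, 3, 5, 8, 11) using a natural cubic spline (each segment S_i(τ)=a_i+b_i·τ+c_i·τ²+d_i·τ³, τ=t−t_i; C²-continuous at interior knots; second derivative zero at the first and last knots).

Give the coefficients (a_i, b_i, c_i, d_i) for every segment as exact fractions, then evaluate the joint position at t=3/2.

Δ: Δ0=-4/3, Δ1=-5/2, Δ2=3, Δ3=-2/3
row 1: diag=10, rhs=-7; c'=1/5, d'=-7/10
row 2: denom=10−2·1/5=48/5; d'=(33−2·-7/10)/(48/5)=43/12
row 3: denom=12−3·5/16=177/16; d'=(-22−3·43/12)/(177/16)=-524/177
back: M3=-524/177
back: M2=43/12−5/16·-524/177=266/59
back: M1=-7/10−1/5·266/59=-189/118
M: M0=0, M1=-189/118, M2=266/59, M3=-524/177, M4=0
seg 0: a=4, c=M0/2=0, d=(M1−M0)/(6·3)=-21/236, b=Δ0−h0·(2M0+M1)/6=-377/708
seg 1: a=0, c=M1/2=-189/236, d=(M2−M1)/(6·2)=721/1416, b=Δ1−h1·(2M1+M2)/6=-1039/354
seg 2: a=-5, c=M2/2=133/59, d=(M3−M2)/(6·3)=-661/1593, b=Δ2−h2·(2M2+M3)/6=-5/177
seg 3: a=4, c=M3/2=-262/177, d=(M4−M3)/(6·3)=262/1593, b=Δ3−h3·(2M3+M4)/6=406/177
t_q=3/2 → seg 0, τ=3/2; S=4+-377/708·τ+0·τ²+-21/236·τ³=5477/1888

  seg 0: a=4 b=-377/708 c=0 d=-21/236
  seg 1: a=0 b=-1039/354 c=-189/236 d=721/1416
  seg 2: a=-5 b=-5/177 c=133/59 d=-661/1593
  seg 3: a=4 b=406/177 c=-262/177 d=262/1593
S(3/2) = 5477/1888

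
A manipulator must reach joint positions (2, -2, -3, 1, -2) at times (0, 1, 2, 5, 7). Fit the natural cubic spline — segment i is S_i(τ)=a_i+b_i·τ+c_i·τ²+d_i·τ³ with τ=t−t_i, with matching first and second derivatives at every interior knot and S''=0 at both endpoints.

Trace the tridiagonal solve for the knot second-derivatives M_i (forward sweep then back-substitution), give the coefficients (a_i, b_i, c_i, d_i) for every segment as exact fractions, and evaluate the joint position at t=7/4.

  seg 0: a=2 b=-7663/1644 c=0 d=1087/1644
  seg 1: a=-2 b=-2201/822 c=1087/548 d=-503/1644
  seg 2: a=-3 b=611/1644 c=146/137 d=-1225/4932
  seg 3: a=1 b=49/822 c=-641/548 d=641/3288
S(7/4) = -105971/35072

Δ: Δ0=-4, Δ1=-1, Δ2=4/3, Δ3=-3/2
row 1: diag=4, rhs=18; c'=1/4, d'=9/2
row 2: denom=8−1·1/4=31/4; d'=(14−1·9/2)/(31/4)=38/31
row 3: denom=10−3·12/31=274/31; d'=(-17−3·38/31)/(274/31)=-641/274
back: M3=-641/274
back: M2=38/31−12/31·-641/274=292/137
back: M1=9/2−1/4·292/137=1087/274
M: M0=0, M1=1087/274, M2=292/137, M3=-641/274, M4=0
seg 0: a=2, c=M0/2=0, d=(M1−M0)/(6·1)=1087/1644, b=Δ0−h0·(2M0+M1)/6=-7663/1644
seg 1: a=-2, c=M1/2=1087/548, d=(M2−M1)/(6·1)=-503/1644, b=Δ1−h1·(2M1+M2)/6=-2201/822
seg 2: a=-3, c=M2/2=146/137, d=(M3−M2)/(6·3)=-1225/4932, b=Δ2−h2·(2M2+M3)/6=611/1644
seg 3: a=1, c=M3/2=-641/548, d=(M4−M3)/(6·2)=641/3288, b=Δ3−h3·(2M3+M4)/6=49/822
t_q=7/4 → seg 1, τ=3/4; S=-2+-2201/822·τ+1087/548·τ²+-503/1644·τ³=-105971/35072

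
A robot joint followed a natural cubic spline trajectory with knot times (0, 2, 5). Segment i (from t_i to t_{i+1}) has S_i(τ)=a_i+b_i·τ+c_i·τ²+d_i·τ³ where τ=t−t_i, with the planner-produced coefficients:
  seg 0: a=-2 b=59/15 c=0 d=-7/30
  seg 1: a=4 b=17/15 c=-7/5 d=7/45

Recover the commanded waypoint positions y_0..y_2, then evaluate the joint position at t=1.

y_0 = S_0(0) = a_0 = -2
y_1 = S_1(0) = a_1 = 4
y_2 = S_1(3) = -1
t_q=1 is in segment 0 (τ=1); S_0(τ)=17/10

y_0=-2 y_1=4 y_2=-1
S(1) = 17/10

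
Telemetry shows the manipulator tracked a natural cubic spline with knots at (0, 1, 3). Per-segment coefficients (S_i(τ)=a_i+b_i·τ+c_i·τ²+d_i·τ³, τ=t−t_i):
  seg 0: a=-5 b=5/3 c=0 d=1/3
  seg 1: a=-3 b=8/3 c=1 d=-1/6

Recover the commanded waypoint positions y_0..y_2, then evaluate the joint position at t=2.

y_0 = S_0(0) = a_0 = -5
y_1 = S_1(0) = a_1 = -3
y_2 = S_1(2) = 5
t_q=2 is in segment 1 (τ=1); S_1(τ)=1/2

y_0=-5 y_1=-3 y_2=5
S(2) = 1/2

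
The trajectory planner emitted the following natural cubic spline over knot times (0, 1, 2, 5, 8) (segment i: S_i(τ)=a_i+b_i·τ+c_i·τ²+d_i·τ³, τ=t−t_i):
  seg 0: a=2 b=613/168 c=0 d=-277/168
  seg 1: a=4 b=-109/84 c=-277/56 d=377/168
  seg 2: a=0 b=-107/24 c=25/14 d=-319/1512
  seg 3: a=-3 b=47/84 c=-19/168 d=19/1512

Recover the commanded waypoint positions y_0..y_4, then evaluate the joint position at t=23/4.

y_0 = S_0(0) = a_0 = 2
y_1 = S_1(0) = a_1 = 4
y_2 = S_2(0) = a_2 = 0
y_3 = S_3(0) = a_3 = -3
y_4 = S_3(3) = -2
t_q=23/4 is in segment 3 (τ=3/4); S_3(τ)=-1351/512

y_0=2 y_1=4 y_2=0 y_3=-3 y_4=-2
S(23/4) = -1351/512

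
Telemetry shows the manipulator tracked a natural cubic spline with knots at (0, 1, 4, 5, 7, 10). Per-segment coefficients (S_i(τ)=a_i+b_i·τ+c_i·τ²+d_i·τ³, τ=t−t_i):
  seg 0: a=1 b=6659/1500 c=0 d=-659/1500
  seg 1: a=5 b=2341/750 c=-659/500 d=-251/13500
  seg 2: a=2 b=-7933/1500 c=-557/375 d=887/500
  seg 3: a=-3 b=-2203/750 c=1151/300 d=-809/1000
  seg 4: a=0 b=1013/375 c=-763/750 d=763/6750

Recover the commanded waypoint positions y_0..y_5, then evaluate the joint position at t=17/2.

y_0 = S_0(0) = a_0 = 1
y_1 = S_1(0) = a_1 = 5
y_2 = S_2(0) = a_2 = 2
y_3 = S_3(0) = a_3 = -3
y_4 = S_4(0) = a_4 = 0
y_5 = S_4(3) = 2
t_q=17/2 is in segment 4 (τ=3/2); S_4(τ)=4289/2000

y_0=1 y_1=5 y_2=2 y_3=-3 y_4=0 y_5=2
S(17/2) = 4289/2000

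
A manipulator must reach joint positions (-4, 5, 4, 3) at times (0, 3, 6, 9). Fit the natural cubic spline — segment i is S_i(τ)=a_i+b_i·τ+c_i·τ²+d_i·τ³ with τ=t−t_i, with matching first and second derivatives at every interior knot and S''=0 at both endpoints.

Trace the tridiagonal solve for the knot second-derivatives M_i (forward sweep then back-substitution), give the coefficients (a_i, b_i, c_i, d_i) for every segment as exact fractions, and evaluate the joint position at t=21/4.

Δ: Δ0=3, Δ1=-1/3, Δ2=-1/3
row 1: diag=12, rhs=-20; c'=1/4, d'=-5/3
row 2: denom=12−3·1/4=45/4; d'=(0−3·-5/3)/(45/4)=4/9
back: M2=4/9
back: M1=-5/3−1/4·4/9=-16/9
M: M0=0, M1=-16/9, M2=4/9, M3=0
seg 0: a=-4, c=M0/2=0, d=(M1−M0)/(6·3)=-8/81, b=Δ0−h0·(2M0+M1)/6=35/9
seg 1: a=5, c=M1/2=-8/9, d=(M2−M1)/(6·3)=10/81, b=Δ1−h1·(2M1+M2)/6=11/9
seg 2: a=4, c=M2/2=2/9, d=(M3−M2)/(6·3)=-2/81, b=Δ2−h2·(2M2+M3)/6=-7/9
t_q=21/4 → seg 1, τ=9/4; S=5+11/9·τ+-8/9·τ²+10/81·τ³=149/32

  seg 0: a=-4 b=35/9 c=0 d=-8/81
  seg 1: a=5 b=11/9 c=-8/9 d=10/81
  seg 2: a=4 b=-7/9 c=2/9 d=-2/81
S(21/4) = 149/32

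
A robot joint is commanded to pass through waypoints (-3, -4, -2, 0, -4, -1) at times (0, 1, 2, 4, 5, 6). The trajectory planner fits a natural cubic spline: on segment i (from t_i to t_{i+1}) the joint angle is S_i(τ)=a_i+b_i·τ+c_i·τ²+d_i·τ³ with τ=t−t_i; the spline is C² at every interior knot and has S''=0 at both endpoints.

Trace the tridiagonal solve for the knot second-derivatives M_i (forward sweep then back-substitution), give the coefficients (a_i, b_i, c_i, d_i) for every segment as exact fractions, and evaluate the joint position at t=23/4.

  seg 0: a=-3 b=-160/93 c=0 d=67/93
  seg 1: a=-4 b=41/93 c=67/31 d=-56/93
  seg 2: a=-2 b=275/93 c=11/31 d=-2/3
  seg 3: a=0 b=-337/93 c=-113/31 d=304/93
  seg 4: a=-4 b=-103/93 c=191/31 d=-191/93
S(23/4) = -4427/1984

Δ: Δ0=-1, Δ1=2, Δ2=1, Δ3=-4, Δ4=3
row 1: diag=4, rhs=18; c'=1/4, d'=9/2
row 2: denom=6−1·1/4=23/4; d'=(-6−1·9/2)/(23/4)=-42/23
row 3: denom=6−2·8/23=122/23; d'=(-30−2·-42/23)/(122/23)=-303/61
row 4: denom=4−1·23/122=465/122; d'=(42−1·-303/61)/(465/122)=382/31
back: M4=382/31
back: M3=-303/61−23/122·382/31=-226/31
back: M2=-42/23−8/23·-226/31=22/31
back: M1=9/2−1/4·22/31=134/31
M: M0=0, M1=134/31, M2=22/31, M3=-226/31, M4=382/31, M5=0
seg 0: a=-3, c=M0/2=0, d=(M1−M0)/(6·1)=67/93, b=Δ0−h0·(2M0+M1)/6=-160/93
seg 1: a=-4, c=M1/2=67/31, d=(M2−M1)/(6·1)=-56/93, b=Δ1−h1·(2M1+M2)/6=41/93
seg 2: a=-2, c=M2/2=11/31, d=(M3−M2)/(6·2)=-2/3, b=Δ2−h2·(2M2+M3)/6=275/93
seg 3: a=0, c=M3/2=-113/31, d=(M4−M3)/(6·1)=304/93, b=Δ3−h3·(2M3+M4)/6=-337/93
seg 4: a=-4, c=M4/2=191/31, d=(M5−M4)/(6·1)=-191/93, b=Δ4−h4·(2M4+M5)/6=-103/93
t_q=23/4 → seg 4, τ=3/4; S=-4+-103/93·τ+191/31·τ²+-191/93·τ³=-4427/1984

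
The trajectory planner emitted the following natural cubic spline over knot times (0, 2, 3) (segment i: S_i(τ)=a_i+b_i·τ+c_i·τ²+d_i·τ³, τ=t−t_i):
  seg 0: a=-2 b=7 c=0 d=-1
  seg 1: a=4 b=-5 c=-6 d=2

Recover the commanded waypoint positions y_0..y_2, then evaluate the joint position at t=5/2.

y_0 = S_0(0) = a_0 = -2
y_1 = S_1(0) = a_1 = 4
y_2 = S_1(1) = -5
t_q=5/2 is in segment 1 (τ=1/2); S_1(τ)=1/4

y_0=-2 y_1=4 y_2=-5
S(5/2) = 1/4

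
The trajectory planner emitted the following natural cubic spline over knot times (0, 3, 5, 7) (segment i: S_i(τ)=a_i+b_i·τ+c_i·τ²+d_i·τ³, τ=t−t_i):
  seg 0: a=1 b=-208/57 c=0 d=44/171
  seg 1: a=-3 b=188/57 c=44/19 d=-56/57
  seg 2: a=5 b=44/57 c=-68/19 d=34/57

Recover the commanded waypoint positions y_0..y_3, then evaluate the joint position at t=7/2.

y_0=1 y_1=-3 y_2=5 y_3=-3
S(7/2) = -17/19

y_0 = S_0(0) = a_0 = 1
y_1 = S_1(0) = a_1 = -3
y_2 = S_2(0) = a_2 = 5
y_3 = S_2(2) = -3
t_q=7/2 is in segment 1 (τ=1/2); S_1(τ)=-17/19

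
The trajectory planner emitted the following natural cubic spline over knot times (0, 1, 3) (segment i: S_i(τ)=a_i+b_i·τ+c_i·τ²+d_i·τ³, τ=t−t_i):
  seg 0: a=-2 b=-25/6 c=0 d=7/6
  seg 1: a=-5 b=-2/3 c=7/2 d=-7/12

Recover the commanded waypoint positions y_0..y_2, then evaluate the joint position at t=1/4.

y_0 = S_0(0) = a_0 = -2
y_1 = S_1(0) = a_1 = -5
y_2 = S_1(2) = 3
t_q=1/4 is in segment 0 (τ=1/4); S_0(τ)=-387/128

y_0=-2 y_1=-5 y_2=3
S(1/4) = -387/128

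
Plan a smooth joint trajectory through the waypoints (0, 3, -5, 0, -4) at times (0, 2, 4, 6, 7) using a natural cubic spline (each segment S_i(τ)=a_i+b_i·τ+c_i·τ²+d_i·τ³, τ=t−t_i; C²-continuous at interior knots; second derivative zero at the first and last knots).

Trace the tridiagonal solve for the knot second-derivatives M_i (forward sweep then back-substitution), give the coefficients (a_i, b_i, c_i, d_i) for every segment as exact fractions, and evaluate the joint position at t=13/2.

  seg 0: a=0 b=148/41 c=0 d=-173/328
  seg 1: a=3 b=-223/82 c=-519/164 d=207/164
  seg 2: a=-5 b=-19/82 c=723/164 d=-499/328
  seg 3: a=0 b=-35/41 c=-387/82 d=129/82
S(13/2) = -925/656

Δ: Δ0=3/2, Δ1=-4, Δ2=5/2, Δ3=-4
row 1: diag=8, rhs=-33; c'=1/4, d'=-33/8
row 2: denom=8−2·1/4=15/2; d'=(39−2·-33/8)/(15/2)=63/10
row 3: denom=6−2·4/15=82/15; d'=(-39−2·63/10)/(82/15)=-387/41
back: M3=-387/41
back: M2=63/10−4/15·-387/41=723/82
back: M1=-33/8−1/4·723/82=-519/82
M: M0=0, M1=-519/82, M2=723/82, M3=-387/41, M4=0
seg 0: a=0, c=M0/2=0, d=(M1−M0)/(6·2)=-173/328, b=Δ0−h0·(2M0+M1)/6=148/41
seg 1: a=3, c=M1/2=-519/164, d=(M2−M1)/(6·2)=207/164, b=Δ1−h1·(2M1+M2)/6=-223/82
seg 2: a=-5, c=M2/2=723/164, d=(M3−M2)/(6·2)=-499/328, b=Δ2−h2·(2M2+M3)/6=-19/82
seg 3: a=0, c=M3/2=-387/82, d=(M4−M3)/(6·1)=129/82, b=Δ3−h3·(2M3+M4)/6=-35/41
t_q=13/2 → seg 3, τ=1/2; S=0+-35/41·τ+-387/82·τ²+129/82·τ³=-925/656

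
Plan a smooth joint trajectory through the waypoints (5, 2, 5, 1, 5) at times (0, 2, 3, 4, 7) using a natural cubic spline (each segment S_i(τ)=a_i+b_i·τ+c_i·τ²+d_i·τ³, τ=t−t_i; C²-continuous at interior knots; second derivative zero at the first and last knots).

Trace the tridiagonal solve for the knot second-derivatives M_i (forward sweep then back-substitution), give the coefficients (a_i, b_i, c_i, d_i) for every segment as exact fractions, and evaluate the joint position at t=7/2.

Δ: Δ0=-3/2, Δ1=3, Δ2=-4, Δ3=4/3
row 1: diag=6, rhs=27; c'=1/6, d'=9/2
row 2: denom=4−1·1/6=23/6; d'=(-42−1·9/2)/(23/6)=-279/23
row 3: denom=8−1·6/23=178/23; d'=(32−1·-279/23)/(178/23)=1015/178
back: M3=1015/178
back: M2=-279/23−6/23·1015/178=-1212/89
back: M1=9/2−1/6·-1212/89=1205/178
M: M0=0, M1=1205/178, M2=-1212/89, M3=1015/178, M4=0
seg 0: a=5, c=M0/2=0, d=(M1−M0)/(6·2)=1205/2136, b=Δ0−h0·(2M0+M1)/6=-1003/267
seg 1: a=2, c=M1/2=1205/356, d=(M2−M1)/(6·1)=-3629/1068, b=Δ1−h1·(2M1+M2)/6=1609/534
seg 2: a=5, c=M2/2=-606/89, d=(M3−M2)/(6·1)=3439/1068, b=Δ2−h2·(2M2+M3)/6=-439/1068
seg 3: a=1, c=M3/2=1015/356, d=(M4−M3)/(6·3)=-1015/3204, b=Δ3−h3·(2M3+M4)/6=-2333/534
t_q=7/2 → seg 2, τ=1/2; S=5+-439/1068·τ+-606/89·τ²+3439/1068·τ³=9953/2848

  seg 0: a=5 b=-1003/267 c=0 d=1205/2136
  seg 1: a=2 b=1609/534 c=1205/356 d=-3629/1068
  seg 2: a=5 b=-439/1068 c=-606/89 d=3439/1068
  seg 3: a=1 b=-2333/534 c=1015/356 d=-1015/3204
S(7/2) = 9953/2848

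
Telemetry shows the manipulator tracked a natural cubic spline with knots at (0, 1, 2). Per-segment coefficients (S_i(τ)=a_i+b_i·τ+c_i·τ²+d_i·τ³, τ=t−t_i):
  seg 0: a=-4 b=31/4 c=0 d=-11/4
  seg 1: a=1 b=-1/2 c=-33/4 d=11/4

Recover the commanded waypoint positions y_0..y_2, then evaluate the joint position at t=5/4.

y_0 = S_0(0) = a_0 = -4
y_1 = S_1(0) = a_1 = 1
y_2 = S_1(1) = -5
t_q=5/4 is in segment 1 (τ=1/4); S_1(τ)=103/256

y_0=-4 y_1=1 y_2=-5
S(5/4) = 103/256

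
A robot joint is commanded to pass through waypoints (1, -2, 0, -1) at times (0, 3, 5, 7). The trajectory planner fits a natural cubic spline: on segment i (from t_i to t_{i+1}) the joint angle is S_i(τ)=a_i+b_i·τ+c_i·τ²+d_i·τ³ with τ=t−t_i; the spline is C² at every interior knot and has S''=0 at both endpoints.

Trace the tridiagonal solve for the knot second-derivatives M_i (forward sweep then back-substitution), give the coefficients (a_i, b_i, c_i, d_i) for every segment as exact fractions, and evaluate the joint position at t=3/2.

Δ: Δ0=-1, Δ1=1, Δ2=-1/2
row 1: diag=10, rhs=12; c'=1/5, d'=6/5
row 2: denom=8−2·1/5=38/5; d'=(-9−2·6/5)/(38/5)=-3/2
back: M2=-3/2
back: M1=6/5−1/5·-3/2=3/2
M: M0=0, M1=3/2, M2=-3/2, M3=0
seg 0: a=1, c=M0/2=0, d=(M1−M0)/(6·3)=1/12, b=Δ0−h0·(2M0+M1)/6=-7/4
seg 1: a=-2, c=M1/2=3/4, d=(M2−M1)/(6·2)=-1/4, b=Δ1−h1·(2M1+M2)/6=1/2
seg 2: a=0, c=M2/2=-3/4, d=(M3−M2)/(6·2)=1/8, b=Δ2−h2·(2M2+M3)/6=1/2
t_q=3/2 → seg 0, τ=3/2; S=1+-7/4·τ+0·τ²+1/12·τ³=-43/32

  seg 0: a=1 b=-7/4 c=0 d=1/12
  seg 1: a=-2 b=1/2 c=3/4 d=-1/4
  seg 2: a=0 b=1/2 c=-3/4 d=1/8
S(3/2) = -43/32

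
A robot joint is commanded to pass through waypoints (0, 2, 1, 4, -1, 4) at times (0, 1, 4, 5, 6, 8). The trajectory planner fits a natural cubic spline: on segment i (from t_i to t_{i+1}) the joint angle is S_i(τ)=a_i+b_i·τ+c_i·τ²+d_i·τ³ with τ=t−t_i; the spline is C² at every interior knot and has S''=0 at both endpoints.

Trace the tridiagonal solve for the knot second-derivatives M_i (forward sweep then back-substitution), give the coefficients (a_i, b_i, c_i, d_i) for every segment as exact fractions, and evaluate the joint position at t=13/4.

Δ: Δ0=2, Δ1=-1/3, Δ2=3, Δ3=-5, Δ4=5/2
row 1: diag=8, rhs=-14; c'=3/8, d'=-7/4
row 2: denom=8−3·3/8=55/8; d'=(20−3·-7/4)/(55/8)=202/55
row 3: denom=4−1·8/55=212/55; d'=(-48−1·202/55)/(212/55)=-1421/106
row 4: denom=6−1·55/212=1217/212; d'=(45−1·-1421/106)/(1217/212)=12382/1217
back: M4=12382/1217
back: M3=-1421/106−55/212·12382/1217=-19527/1217
back: M2=202/55−8/55·-19527/1217=7310/1217
back: M1=-7/4−3/8·7310/1217=-4871/1217
M: M0=0, M1=-4871/1217, M2=7310/1217, M3=-19527/1217, M4=12382/1217, M5=0
seg 0: a=0, c=M0/2=0, d=(M1−M0)/(6·1)=-4871/7302, b=Δ0−h0·(2M0+M1)/6=19475/7302
seg 1: a=2, c=M1/2=-4871/2434, d=(M2−M1)/(6·3)=12181/21906, b=Δ1−h1·(2M1+M2)/6=2431/3651
seg 2: a=1, c=M2/2=3655/1217, d=(M3−M2)/(6·1)=-26837/7302, b=Δ2−h2·(2M2+M3)/6=26813/7302
seg 3: a=4, c=M3/2=-19527/2434, d=(M4−M3)/(6·1)=31909/7302, b=Δ3−h3·(2M3+M4)/6=-4919/3651
seg 4: a=-1, c=M4/2=6191/1217, d=(M5−M4)/(6·2)=-6191/7302, b=Δ4−h4·(2M4+M5)/6=-31273/7302
t_q=13/4 → seg 1, τ=9/4; S=2+2431/3651·τ+-4871/2434·τ²+12181/21906·τ³=-46615/155776

  seg 0: a=0 b=19475/7302 c=0 d=-4871/7302
  seg 1: a=2 b=2431/3651 c=-4871/2434 d=12181/21906
  seg 2: a=1 b=26813/7302 c=3655/1217 d=-26837/7302
  seg 3: a=4 b=-4919/3651 c=-19527/2434 d=31909/7302
  seg 4: a=-1 b=-31273/7302 c=6191/1217 d=-6191/7302
S(13/4) = -46615/155776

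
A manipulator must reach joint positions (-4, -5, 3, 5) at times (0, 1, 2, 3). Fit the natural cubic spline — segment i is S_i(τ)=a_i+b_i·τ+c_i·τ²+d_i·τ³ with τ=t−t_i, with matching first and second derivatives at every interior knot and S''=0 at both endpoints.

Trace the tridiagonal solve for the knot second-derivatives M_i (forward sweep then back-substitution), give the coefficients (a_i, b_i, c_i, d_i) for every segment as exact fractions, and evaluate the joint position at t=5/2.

  seg 0: a=-4 b=-19/5 c=0 d=14/5
  seg 1: a=-5 b=23/5 c=42/5 d=-5
  seg 2: a=3 b=32/5 c=-33/5 d=11/5
S(5/2) = 193/40

Δ: Δ0=-1, Δ1=8, Δ2=2
row 1: diag=4, rhs=54; c'=1/4, d'=27/2
row 2: denom=4−1·1/4=15/4; d'=(-36−1·27/2)/(15/4)=-66/5
back: M2=-66/5
back: M1=27/2−1/4·-66/5=84/5
M: M0=0, M1=84/5, M2=-66/5, M3=0
seg 0: a=-4, c=M0/2=0, d=(M1−M0)/(6·1)=14/5, b=Δ0−h0·(2M0+M1)/6=-19/5
seg 1: a=-5, c=M1/2=42/5, d=(M2−M1)/(6·1)=-5, b=Δ1−h1·(2M1+M2)/6=23/5
seg 2: a=3, c=M2/2=-33/5, d=(M3−M2)/(6·1)=11/5, b=Δ2−h2·(2M2+M3)/6=32/5
t_q=5/2 → seg 2, τ=1/2; S=3+32/5·τ+-33/5·τ²+11/5·τ³=193/40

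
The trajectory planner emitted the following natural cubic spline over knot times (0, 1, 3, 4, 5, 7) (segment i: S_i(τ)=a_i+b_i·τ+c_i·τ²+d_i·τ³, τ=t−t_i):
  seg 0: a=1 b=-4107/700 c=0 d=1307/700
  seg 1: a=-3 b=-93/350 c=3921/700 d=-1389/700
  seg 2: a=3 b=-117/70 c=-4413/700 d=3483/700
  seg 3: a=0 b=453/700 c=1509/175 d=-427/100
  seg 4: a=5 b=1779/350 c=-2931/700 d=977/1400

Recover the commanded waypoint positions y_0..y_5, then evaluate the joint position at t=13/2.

y_0 = S_0(0) = a_0 = 1
y_1 = S_1(0) = a_1 = -3
y_2 = S_2(0) = a_2 = 3
y_3 = S_3(0) = a_3 = 0
y_4 = S_4(0) = a_4 = 5
y_5 = S_4(2) = 4
t_q=13/2 is in segment 4 (τ=3/2); S_4(τ)=12451/2240

y_0=1 y_1=-3 y_2=3 y_3=0 y_4=5 y_5=4
S(13/2) = 12451/2240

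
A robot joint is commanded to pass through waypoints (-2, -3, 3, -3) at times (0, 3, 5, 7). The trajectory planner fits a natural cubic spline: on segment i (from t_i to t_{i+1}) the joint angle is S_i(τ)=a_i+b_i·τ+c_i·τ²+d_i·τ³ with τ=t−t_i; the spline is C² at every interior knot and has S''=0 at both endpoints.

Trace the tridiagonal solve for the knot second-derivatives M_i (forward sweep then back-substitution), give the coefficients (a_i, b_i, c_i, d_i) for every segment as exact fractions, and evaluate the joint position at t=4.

Δ: Δ0=-1/3, Δ1=3, Δ2=-3
row 1: diag=10, rhs=20; c'=1/5, d'=2
row 2: denom=8−2·1/5=38/5; d'=(-36−2·2)/(38/5)=-100/19
back: M2=-100/19
back: M1=2−1/5·-100/19=58/19
M: M0=0, M1=58/19, M2=-100/19, M3=0
seg 0: a=-2, c=M0/2=0, d=(M1−M0)/(6·3)=29/171, b=Δ0−h0·(2M0+M1)/6=-106/57
seg 1: a=-3, c=M1/2=29/19, d=(M2−M1)/(6·2)=-79/114, b=Δ1−h1·(2M1+M2)/6=155/57
seg 2: a=3, c=M2/2=-50/19, d=(M3−M2)/(6·2)=25/57, b=Δ2−h2·(2M2+M3)/6=29/57
t_q=4 → seg 1, τ=1; S=-3+155/57·τ+29/19·τ²+-79/114·τ³=21/38

  seg 0: a=-2 b=-106/57 c=0 d=29/171
  seg 1: a=-3 b=155/57 c=29/19 d=-79/114
  seg 2: a=3 b=29/57 c=-50/19 d=25/57
S(4) = 21/38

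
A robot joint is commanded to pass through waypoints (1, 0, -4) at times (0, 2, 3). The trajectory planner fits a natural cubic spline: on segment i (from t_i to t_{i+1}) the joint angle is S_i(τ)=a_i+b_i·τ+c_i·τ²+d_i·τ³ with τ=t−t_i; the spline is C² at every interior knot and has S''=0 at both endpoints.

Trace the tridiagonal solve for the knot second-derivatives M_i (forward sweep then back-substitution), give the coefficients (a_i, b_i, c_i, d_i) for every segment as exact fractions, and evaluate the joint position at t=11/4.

Δ: Δ0=-1/2, Δ1=-4
row 1: diag=6, rhs=-21; c'=1/6, d'=-7/2
back: M1=-7/2
M: M0=0, M1=-7/2, M2=0
seg 0: a=1, c=M0/2=0, d=(M1−M0)/(6·2)=-7/24, b=Δ0−h0·(2M0+M1)/6=2/3
seg 1: a=0, c=M1/2=-7/4, d=(M2−M1)/(6·1)=7/12, b=Δ1−h1·(2M1+M2)/6=-17/6
t_q=11/4 → seg 1, τ=3/4; S=0+-17/6·τ+-7/4·τ²+7/12·τ³=-733/256

  seg 0: a=1 b=2/3 c=0 d=-7/24
  seg 1: a=0 b=-17/6 c=-7/4 d=7/12
S(11/4) = -733/256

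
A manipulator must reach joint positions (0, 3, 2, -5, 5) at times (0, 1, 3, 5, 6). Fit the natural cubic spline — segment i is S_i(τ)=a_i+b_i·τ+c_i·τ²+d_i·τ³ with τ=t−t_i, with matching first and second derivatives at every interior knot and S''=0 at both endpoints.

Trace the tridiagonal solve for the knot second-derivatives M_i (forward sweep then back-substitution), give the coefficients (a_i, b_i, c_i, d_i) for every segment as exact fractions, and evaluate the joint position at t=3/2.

  seg 0: a=0 b=49/15 c=0 d=-4/15
  seg 1: a=3 b=37/15 c=-4/5 d=-41/120
  seg 2: a=2 b=-29/6 c=-57/20 d=211/120
  seg 3: a=-5 b=73/15 c=77/10 d=-77/30
S(3/2) = 1277/320

Δ: Δ0=3, Δ1=-1/2, Δ2=-7/2, Δ3=10
row 1: diag=6, rhs=-21; c'=1/3, d'=-7/2
row 2: denom=8−2·1/3=22/3; d'=(-18−2·-7/2)/(22/3)=-3/2
row 3: denom=6−2·3/11=60/11; d'=(81−2·-3/2)/(60/11)=77/5
back: M3=77/5
back: M2=-3/2−3/11·77/5=-57/10
back: M1=-7/2−1/3·-57/10=-8/5
M: M0=0, M1=-8/5, M2=-57/10, M3=77/5, M4=0
seg 0: a=0, c=M0/2=0, d=(M1−M0)/(6·1)=-4/15, b=Δ0−h0·(2M0+M1)/6=49/15
seg 1: a=3, c=M1/2=-4/5, d=(M2−M1)/(6·2)=-41/120, b=Δ1−h1·(2M1+M2)/6=37/15
seg 2: a=2, c=M2/2=-57/20, d=(M3−M2)/(6·2)=211/120, b=Δ2−h2·(2M2+M3)/6=-29/6
seg 3: a=-5, c=M3/2=77/10, d=(M4−M3)/(6·1)=-77/30, b=Δ3−h3·(2M3+M4)/6=73/15
t_q=3/2 → seg 1, τ=1/2; S=3+37/15·τ+-4/5·τ²+-41/120·τ³=1277/320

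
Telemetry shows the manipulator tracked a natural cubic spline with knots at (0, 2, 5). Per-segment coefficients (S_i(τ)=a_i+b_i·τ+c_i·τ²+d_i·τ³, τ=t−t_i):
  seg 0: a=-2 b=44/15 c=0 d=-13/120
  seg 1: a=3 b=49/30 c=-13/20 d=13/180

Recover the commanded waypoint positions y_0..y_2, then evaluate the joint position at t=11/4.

y_0=-2 y_1=3 y_2=4
S(11/4) = 4979/1280

y_0 = S_0(0) = a_0 = -2
y_1 = S_1(0) = a_1 = 3
y_2 = S_1(3) = 4
t_q=11/4 is in segment 1 (τ=3/4); S_1(τ)=4979/1280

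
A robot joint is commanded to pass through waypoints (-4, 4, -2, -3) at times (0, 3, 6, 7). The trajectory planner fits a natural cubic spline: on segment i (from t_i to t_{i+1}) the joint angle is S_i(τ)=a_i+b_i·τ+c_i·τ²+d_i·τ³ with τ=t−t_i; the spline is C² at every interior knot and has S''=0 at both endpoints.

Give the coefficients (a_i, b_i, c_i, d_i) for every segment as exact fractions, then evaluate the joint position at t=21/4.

  seg 0: a=-4 b=353/87 c=0 d=-121/783
  seg 1: a=4 b=-10/87 c=-121/87 d=199/783
  seg 2: a=-2 b=-139/87 c=26/29 d=-26/87
S(21/4) = -751/1856

Δ: Δ0=8/3, Δ1=-2, Δ2=-1
row 1: diag=12, rhs=-28; c'=1/4, d'=-7/3
row 2: denom=8−3·1/4=29/4; d'=(6−3·-7/3)/(29/4)=52/29
back: M2=52/29
back: M1=-7/3−1/4·52/29=-242/87
M: M0=0, M1=-242/87, M2=52/29, M3=0
seg 0: a=-4, c=M0/2=0, d=(M1−M0)/(6·3)=-121/783, b=Δ0−h0·(2M0+M1)/6=353/87
seg 1: a=4, c=M1/2=-121/87, d=(M2−M1)/(6·3)=199/783, b=Δ1−h1·(2M1+M2)/6=-10/87
seg 2: a=-2, c=M2/2=26/29, d=(M3−M2)/(6·1)=-26/87, b=Δ2−h2·(2M2+M3)/6=-139/87
t_q=21/4 → seg 1, τ=9/4; S=4+-10/87·τ+-121/87·τ²+199/783·τ³=-751/1856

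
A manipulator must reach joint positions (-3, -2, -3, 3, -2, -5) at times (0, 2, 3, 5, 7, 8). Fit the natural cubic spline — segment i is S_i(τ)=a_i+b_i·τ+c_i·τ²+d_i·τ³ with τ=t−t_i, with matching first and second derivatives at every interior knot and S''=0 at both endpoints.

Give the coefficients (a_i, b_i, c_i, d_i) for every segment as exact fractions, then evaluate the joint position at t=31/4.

Δ: Δ0=1/2, Δ1=-1, Δ2=3, Δ3=-5/2, Δ4=-3
row 1: diag=6, rhs=-9; c'=1/6, d'=-3/2
row 2: denom=6−1·1/6=35/6; d'=(24−1·-3/2)/(35/6)=153/35
row 3: denom=8−2·12/35=256/35; d'=(-33−2·153/35)/(256/35)=-1461/256
row 4: denom=6−2·35/128=349/64; d'=(-3−2·-1461/256)/(349/64)=1077/698
back: M4=1077/698
back: M3=-1461/256−35/128·1077/698=-2139/349
back: M2=153/35−12/35·-2139/349=2259/349
back: M1=-3/2−1/6·2259/349=-900/349
M: M0=0, M1=-900/349, M2=2259/349, M3=-2139/349, M4=1077/698, M5=0
seg 0: a=-3, c=M0/2=0, d=(M1−M0)/(6·2)=-75/349, b=Δ0−h0·(2M0+M1)/6=949/698
seg 1: a=-2, c=M1/2=-450/349, d=(M2−M1)/(6·1)=1053/698, b=Δ1−h1·(2M1+M2)/6=-851/698
seg 2: a=-3, c=M2/2=2259/698, d=(M3−M2)/(6·2)=-733/698, b=Δ2−h2·(2M2+M3)/6=254/349
seg 3: a=3, c=M3/2=-2139/698, d=(M4−M3)/(6·2)=1785/2792, b=Δ3−h3·(2M3+M4)/6=374/349
seg 4: a=-2, c=M4/2=1077/1396, d=(M5−M4)/(6·1)=-359/1396, b=Δ4−h4·(2M4+M5)/6=-2453/698
t_q=31/4 → seg 4, τ=3/4; S=-2+-2453/698·τ+1077/1396·τ²+-359/1396·τ³=-385097/89344

  seg 0: a=-3 b=949/698 c=0 d=-75/349
  seg 1: a=-2 b=-851/698 c=-450/349 d=1053/698
  seg 2: a=-3 b=254/349 c=2259/698 d=-733/698
  seg 3: a=3 b=374/349 c=-2139/698 d=1785/2792
  seg 4: a=-2 b=-2453/698 c=1077/1396 d=-359/1396
S(31/4) = -385097/89344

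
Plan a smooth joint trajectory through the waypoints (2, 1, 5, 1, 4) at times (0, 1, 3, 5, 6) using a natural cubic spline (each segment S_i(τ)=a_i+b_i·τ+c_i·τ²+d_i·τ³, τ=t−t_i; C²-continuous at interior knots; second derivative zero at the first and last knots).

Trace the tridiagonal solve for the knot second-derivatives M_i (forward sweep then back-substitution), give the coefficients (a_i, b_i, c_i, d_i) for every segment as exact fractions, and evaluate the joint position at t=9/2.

Δ: Δ0=-1, Δ1=2, Δ2=-2, Δ3=3
row 1: diag=6, rhs=18; c'=1/3, d'=3
row 2: denom=8−2·1/3=22/3; d'=(-24−2·3)/(22/3)=-45/11
row 3: denom=6−2·3/11=60/11; d'=(30−2·-45/11)/(60/11)=7
back: M3=7
back: M2=-45/11−3/11·7=-6
back: M1=3−1/3·-6=5
M: M0=0, M1=5, M2=-6, M3=7, M4=0
seg 0: a=2, c=M0/2=0, d=(M1−M0)/(6·1)=5/6, b=Δ0−h0·(2M0+M1)/6=-11/6
seg 1: a=1, c=M1/2=5/2, d=(M2−M1)/(6·2)=-11/12, b=Δ1−h1·(2M1+M2)/6=2/3
seg 2: a=5, c=M2/2=-3, d=(M3−M2)/(6·2)=13/12, b=Δ2−h2·(2M2+M3)/6=-1/3
seg 3: a=1, c=M3/2=7/2, d=(M4−M3)/(6·1)=-7/6, b=Δ3−h3·(2M3+M4)/6=2/3
t_q=9/2 → seg 2, τ=3/2; S=5+-1/3·τ+-3·τ²+13/12·τ³=45/32

  seg 0: a=2 b=-11/6 c=0 d=5/6
  seg 1: a=1 b=2/3 c=5/2 d=-11/12
  seg 2: a=5 b=-1/3 c=-3 d=13/12
  seg 3: a=1 b=2/3 c=7/2 d=-7/6
S(9/2) = 45/32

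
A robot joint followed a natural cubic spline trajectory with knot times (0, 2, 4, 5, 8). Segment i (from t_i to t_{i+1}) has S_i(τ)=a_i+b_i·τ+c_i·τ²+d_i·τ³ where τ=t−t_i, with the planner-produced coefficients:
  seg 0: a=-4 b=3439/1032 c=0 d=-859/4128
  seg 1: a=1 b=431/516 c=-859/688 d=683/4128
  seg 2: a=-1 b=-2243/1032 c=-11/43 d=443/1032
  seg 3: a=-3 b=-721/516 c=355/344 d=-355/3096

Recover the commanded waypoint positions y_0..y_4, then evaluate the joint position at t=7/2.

y_0 = S_0(0) = a_0 = -4
y_1 = S_1(0) = a_1 = 1
y_2 = S_2(0) = a_2 = -1
y_3 = S_3(0) = a_3 = -3
y_4 = S_3(3) = -1
t_q=7/2 is in segment 1 (τ=3/2); S_1(τ)=23/11008

y_0=-4 y_1=1 y_2=-1 y_3=-3 y_4=-1
S(7/2) = 23/11008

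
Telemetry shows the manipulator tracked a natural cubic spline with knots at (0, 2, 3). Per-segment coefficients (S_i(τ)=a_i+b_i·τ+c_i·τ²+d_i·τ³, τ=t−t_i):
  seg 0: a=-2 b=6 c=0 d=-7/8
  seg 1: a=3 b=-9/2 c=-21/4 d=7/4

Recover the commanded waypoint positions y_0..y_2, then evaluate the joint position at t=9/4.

y_0=-2 y_1=3 y_2=-5
S(9/4) = 403/256

y_0 = S_0(0) = a_0 = -2
y_1 = S_1(0) = a_1 = 3
y_2 = S_1(1) = -5
t_q=9/4 is in segment 1 (τ=1/4); S_1(τ)=403/256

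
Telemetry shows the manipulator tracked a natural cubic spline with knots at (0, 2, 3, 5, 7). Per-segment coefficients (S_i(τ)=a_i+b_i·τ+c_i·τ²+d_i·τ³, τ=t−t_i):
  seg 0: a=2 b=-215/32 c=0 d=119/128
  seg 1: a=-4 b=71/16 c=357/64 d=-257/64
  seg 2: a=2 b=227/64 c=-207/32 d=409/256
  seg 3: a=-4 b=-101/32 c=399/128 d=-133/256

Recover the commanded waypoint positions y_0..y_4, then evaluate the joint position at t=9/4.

y_0=2 y_1=-4 y_2=2 y_3=-4 y_4=-2
S(9/4) = -10669/4096

y_0 = S_0(0) = a_0 = 2
y_1 = S_1(0) = a_1 = -4
y_2 = S_2(0) = a_2 = 2
y_3 = S_3(0) = a_3 = -4
y_4 = S_3(2) = -2
t_q=9/4 is in segment 1 (τ=1/4); S_1(τ)=-10669/4096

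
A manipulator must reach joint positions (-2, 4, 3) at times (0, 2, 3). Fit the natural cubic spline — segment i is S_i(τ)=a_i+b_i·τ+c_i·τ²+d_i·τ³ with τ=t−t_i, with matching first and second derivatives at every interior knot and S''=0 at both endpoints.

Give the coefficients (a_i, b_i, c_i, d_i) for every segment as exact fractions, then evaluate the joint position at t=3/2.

Δ: Δ0=3, Δ1=-1
row 1: diag=6, rhs=-24; c'=1/6, d'=-4
back: M1=-4
M: M0=0, M1=-4, M2=0
seg 0: a=-2, c=M0/2=0, d=(M1−M0)/(6·2)=-1/3, b=Δ0−h0·(2M0+M1)/6=13/3
seg 1: a=4, c=M1/2=-2, d=(M2−M1)/(6·1)=2/3, b=Δ1−h1·(2M1+M2)/6=1/3
t_q=3/2 → seg 0, τ=3/2; S=-2+13/3·τ+0·τ²+-1/3·τ³=27/8

  seg 0: a=-2 b=13/3 c=0 d=-1/3
  seg 1: a=4 b=1/3 c=-2 d=2/3
S(3/2) = 27/8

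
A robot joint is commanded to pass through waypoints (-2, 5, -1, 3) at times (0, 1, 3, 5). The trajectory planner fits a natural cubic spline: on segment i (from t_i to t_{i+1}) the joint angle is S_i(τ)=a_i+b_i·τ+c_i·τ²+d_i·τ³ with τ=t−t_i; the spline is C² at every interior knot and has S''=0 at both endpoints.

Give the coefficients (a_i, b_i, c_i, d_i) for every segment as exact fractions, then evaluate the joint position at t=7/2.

  seg 0: a=-2 b=199/22 c=0 d=-45/22
  seg 1: a=5 b=32/11 c=-135/22 d=35/22
  seg 2: a=-1 b=-28/11 c=75/22 d=-25/44
S(7/2) = -525/352

Δ: Δ0=7, Δ1=-3, Δ2=2
row 1: diag=6, rhs=-60; c'=1/3, d'=-10
row 2: denom=8−2·1/3=22/3; d'=(30−2·-10)/(22/3)=75/11
back: M2=75/11
back: M1=-10−1/3·75/11=-135/11
M: M0=0, M1=-135/11, M2=75/11, M3=0
seg 0: a=-2, c=M0/2=0, d=(M1−M0)/(6·1)=-45/22, b=Δ0−h0·(2M0+M1)/6=199/22
seg 1: a=5, c=M1/2=-135/22, d=(M2−M1)/(6·2)=35/22, b=Δ1−h1·(2M1+M2)/6=32/11
seg 2: a=-1, c=M2/2=75/22, d=(M3−M2)/(6·2)=-25/44, b=Δ2−h2·(2M2+M3)/6=-28/11
t_q=7/2 → seg 2, τ=1/2; S=-1+-28/11·τ+75/22·τ²+-25/44·τ³=-525/352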